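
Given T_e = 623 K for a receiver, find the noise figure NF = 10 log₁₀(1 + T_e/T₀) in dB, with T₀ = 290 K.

4.98 dB

F = 1 + T_e/T₀ = 1 + 623/290 = 3.14828
NF = 10 log₁₀(3.14828) = 4.98 dB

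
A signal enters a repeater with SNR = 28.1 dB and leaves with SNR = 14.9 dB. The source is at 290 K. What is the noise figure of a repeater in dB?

NF (dB) = SNR_in(dB) − SNR_out(dB) when the source is at T₀
NF = 28.1 − 14.9 = 13.2 dB

13.2 dB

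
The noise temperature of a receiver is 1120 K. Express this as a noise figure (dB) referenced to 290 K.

6.87 dB

F = 1 + T_e/T₀ = 1 + 1120/290 = 4.86207
NF = 10 log₁₀(4.86207) = 6.87 dB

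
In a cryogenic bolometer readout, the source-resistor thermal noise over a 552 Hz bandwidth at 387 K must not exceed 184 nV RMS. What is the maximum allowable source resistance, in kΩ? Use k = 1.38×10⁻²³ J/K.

Johnson–Nyquist: V_n = √(4kTRB) ⇒ R = V_n² / (4kTB)
4kTB = 4 × 1.38×10⁻²³ × 387 × 5.52×10² = 1.18×10⁻¹⁷
R = (1.84×10⁻⁷)² / 1.18×10⁻¹⁷ = 2.87×10³ Ω = 2.87 kΩ

2.87 kΩ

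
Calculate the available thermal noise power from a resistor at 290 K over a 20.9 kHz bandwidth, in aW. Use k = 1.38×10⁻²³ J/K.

P_n = kTB = 1.38×10⁻²³ × 290 × 2.09×10⁴ = 8.36×10⁻¹⁷ W = 83.6 aW

83.6 aW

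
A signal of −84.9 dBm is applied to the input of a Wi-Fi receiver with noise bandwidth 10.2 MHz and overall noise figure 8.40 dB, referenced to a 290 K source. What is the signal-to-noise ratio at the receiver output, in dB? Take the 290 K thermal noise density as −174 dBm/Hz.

Noise floor: N = −174 + 10 log₁₀(B) + NF
10 log₁₀(1.02×10⁷) = 70.09 dB
N = −174 + 70.09 + 8.40 = −95.51 dBm
SNR = P_sig − N = −84.9 − (−95.51) = 10.61 dB → 10.6 dB

10.6 dB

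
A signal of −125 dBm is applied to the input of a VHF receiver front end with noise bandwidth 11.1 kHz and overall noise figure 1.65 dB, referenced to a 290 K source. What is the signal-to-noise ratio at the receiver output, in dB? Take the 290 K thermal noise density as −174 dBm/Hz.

Noise floor: N = −174 + 10 log₁₀(B) + NF
10 log₁₀(1.11×10⁴) = 40.45 dB
N = −174 + 40.45 + 1.65 = −131.90 dBm
SNR = P_sig − N = −125 − (−131.90) = 6.90 dB → 6.9 dB

6.9 dB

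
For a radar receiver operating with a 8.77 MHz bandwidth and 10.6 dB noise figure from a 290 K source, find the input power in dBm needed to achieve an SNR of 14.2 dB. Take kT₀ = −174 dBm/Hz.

−79.8 dBm

Sensitivity = −174 + 10 log₁₀(B) + NF + SNR_min
= −174 + 69.43 + 10.6 + 14.2
= −79.77 dBm → −79.8 dBm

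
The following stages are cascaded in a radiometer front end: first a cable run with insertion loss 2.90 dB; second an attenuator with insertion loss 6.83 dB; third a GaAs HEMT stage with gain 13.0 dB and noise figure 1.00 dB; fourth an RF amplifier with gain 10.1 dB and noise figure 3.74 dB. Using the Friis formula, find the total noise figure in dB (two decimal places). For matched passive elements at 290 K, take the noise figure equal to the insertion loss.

10.96 dB

Convert to linear (a loss of L dB is a gain of −L dB): F_i = 10^(NF_i/10), G_i = 10^(G_i,dB/10)
  Stage 1: F_1 = 10^(2.90/10) = 1.950, G_1 = 10^(−2.90/10) = 0.5129
  Stage 2: F_2 = 10^(6.83/10) = 4.819, G_2 = 10^(−6.83/10) = 0.2075
  Stage 3: F_3 = 10^(1.00/10) = 1.259, G_3 = 10^(13.0/10) = 19.95
  Stage 4: F_4 = 10^(3.74/10) = 2.366, G_4 = 10^(10.1/10) = 10.23
Friis cascade:
  F = 1.950 + (4.819 − 1)/0.5129 + (1.259 − 1)/0.1064 + (2.366 − 1)/2.123 = 12.47
NF = 10 log₁₀(12.47) = 10.96 dB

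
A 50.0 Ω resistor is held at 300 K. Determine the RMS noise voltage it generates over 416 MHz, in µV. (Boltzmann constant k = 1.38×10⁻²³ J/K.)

V_n = √(4kTRB)
4kTRB = 4 × 1.38×10⁻²³ × 300 × 5.00×10¹ × 4.16×10⁸ = 3.44×10⁻¹⁰ V²
V_n = √(3.44×10⁻¹⁰) = 1.86×10⁻⁵ V = 18.6 µV

18.6 µV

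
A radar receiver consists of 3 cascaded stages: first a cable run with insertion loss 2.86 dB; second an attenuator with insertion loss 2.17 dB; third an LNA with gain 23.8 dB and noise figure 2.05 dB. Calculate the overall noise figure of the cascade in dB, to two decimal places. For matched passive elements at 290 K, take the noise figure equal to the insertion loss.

Convert to linear (a loss of L dB is a gain of −L dB): F_i = 10^(NF_i/10), G_i = 10^(G_i,dB/10)
  Stage 1: F_1 = 10^(2.86/10) = 1.932, G_1 = 10^(−2.86/10) = 0.5176
  Stage 2: F_2 = 10^(2.17/10) = 1.648, G_2 = 10^(−2.17/10) = 0.6067
  Stage 3: F_3 = 10^(2.05/10) = 1.603, G_3 = 10^(23.8/10) = 239.9
Friis cascade:
  F = 1.932 + (1.648 − 1)/0.5176 + (1.603 − 1)/0.3141 = 5.105
NF = 10 log₁₀(5.105) = 7.08 dB

7.08 dB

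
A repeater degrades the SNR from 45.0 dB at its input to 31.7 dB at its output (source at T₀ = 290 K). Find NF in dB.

NF (dB) = SNR_in(dB) − SNR_out(dB) when the source is at T₀
NF = 45.0 − 31.7 = 13.3 dB

13.3 dB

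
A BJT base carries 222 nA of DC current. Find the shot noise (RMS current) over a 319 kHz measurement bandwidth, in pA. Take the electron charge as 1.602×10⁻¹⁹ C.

151 pA

I_n = √(2qI·B)
2qI·B = 2 × 1.602×10⁻¹⁹ × 2.22×10⁻⁷ × 3.19×10⁵ = 2.27×10⁻²⁰ A²
I_n = √(2.27×10⁻²⁰) = 1.51×10⁻¹⁰ A = 151 pA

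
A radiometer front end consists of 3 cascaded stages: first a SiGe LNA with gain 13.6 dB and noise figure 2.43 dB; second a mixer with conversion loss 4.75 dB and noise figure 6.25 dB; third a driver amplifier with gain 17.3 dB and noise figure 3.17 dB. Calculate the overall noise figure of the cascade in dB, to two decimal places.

Convert to linear (a loss of L dB is a gain of −L dB): F_i = 10^(NF_i/10), G_i = 10^(G_i,dB/10)
  Stage 1: F_1 = 10^(2.43/10) = 1.750, G_1 = 10^(13.6/10) = 22.91
  Stage 2: F_2 = 10^(6.25/10) = 4.217, G_2 = 10^(−4.75/10) = 0.3350
  Stage 3: F_3 = 10^(3.17/10) = 2.075, G_3 = 10^(17.3/10) = 53.70
Friis cascade:
  F = 1.750 + (4.217 − 1)/22.91 + (2.075 − 1)/7.674 = 2.030
NF = 10 log₁₀(2.030) = 3.08 dB

3.08 dB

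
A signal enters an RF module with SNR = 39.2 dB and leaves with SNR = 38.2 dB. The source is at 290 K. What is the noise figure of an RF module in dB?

1.0 dB

NF (dB) = SNR_in(dB) − SNR_out(dB) when the source is at T₀
NF = 39.2 − 38.2 = 1.0 dB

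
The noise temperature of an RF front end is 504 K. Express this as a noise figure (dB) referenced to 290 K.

4.37 dB

F = 1 + T_e/T₀ = 1 + 504/290 = 2.73793
NF = 10 log₁₀(2.73793) = 4.37 dB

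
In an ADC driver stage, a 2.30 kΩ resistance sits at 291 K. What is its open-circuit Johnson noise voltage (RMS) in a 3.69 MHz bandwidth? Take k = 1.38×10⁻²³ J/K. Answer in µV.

V_n = √(4kTRB)
4kTRB = 4 × 1.38×10⁻²³ × 291 × 2.30×10³ × 3.69×10⁶ = 1.36×10⁻¹⁰ V²
V_n = √(1.36×10⁻¹⁰) = 1.17×10⁻⁵ V = 11.7 µV

11.7 µV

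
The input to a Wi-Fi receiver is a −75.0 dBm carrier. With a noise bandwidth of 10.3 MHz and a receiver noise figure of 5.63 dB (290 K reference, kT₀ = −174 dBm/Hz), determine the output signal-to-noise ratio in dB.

23.2 dB

Noise floor: N = −174 + 10 log₁₀(B) + NF
10 log₁₀(1.03×10⁷) = 70.13 dB
N = −174 + 70.13 + 5.63 = −98.24 dBm
SNR = P_sig − N = −75.0 − (−98.24) = 23.24 dB → 23.2 dB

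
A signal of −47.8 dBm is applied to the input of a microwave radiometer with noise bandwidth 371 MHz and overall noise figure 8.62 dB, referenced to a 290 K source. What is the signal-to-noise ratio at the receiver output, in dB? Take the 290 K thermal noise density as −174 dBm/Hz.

Noise floor: N = −174 + 10 log₁₀(B) + NF
10 log₁₀(3.71×10⁸) = 85.69 dB
N = −174 + 85.69 + 8.62 = −79.69 dBm
SNR = P_sig − N = −47.8 − (−79.69) = 31.89 dB → 31.9 dB

31.9 dB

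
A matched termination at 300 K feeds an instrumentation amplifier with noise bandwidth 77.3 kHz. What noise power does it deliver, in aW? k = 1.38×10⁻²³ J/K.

P_n = kTB = 1.38×10⁻²³ × 300 × 7.73×10⁴ = 3.20×10⁻¹⁶ W = 320 aW

320 aW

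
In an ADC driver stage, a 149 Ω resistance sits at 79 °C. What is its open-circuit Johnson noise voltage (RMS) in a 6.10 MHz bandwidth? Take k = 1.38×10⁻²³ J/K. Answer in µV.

4.20 µV

T = 79 °C + 273.15 = 352.15 K
V_n = √(4kTRB)
4kTRB = 4 × 1.38×10⁻²³ × 352.15 × 1.49×10² × 6.10×10⁶ = 1.77×10⁻¹¹ V²
V_n = √(1.77×10⁻¹¹) = 4.20×10⁻⁶ V = 4.20 µV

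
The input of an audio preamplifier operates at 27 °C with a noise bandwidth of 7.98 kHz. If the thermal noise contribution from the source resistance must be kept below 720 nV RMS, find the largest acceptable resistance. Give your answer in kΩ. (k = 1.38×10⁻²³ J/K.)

T = 27 °C + 273.15 = 300.15 K
Johnson–Nyquist: V_n = √(4kTRB) ⇒ R = V_n² / (4kTB)
4kTB = 4 × 1.38×10⁻²³ × 300.15 × 7.98×10³ = 1.32×10⁻¹⁶
R = (7.20×10⁻⁷)² / 1.32×10⁻¹⁶ = 3.92×10³ Ω = 3.92 kΩ

3.92 kΩ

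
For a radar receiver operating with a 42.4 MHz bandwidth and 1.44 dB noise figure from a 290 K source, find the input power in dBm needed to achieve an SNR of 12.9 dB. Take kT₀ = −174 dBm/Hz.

Sensitivity = −174 + 10 log₁₀(B) + NF + SNR_min
= −174 + 76.27 + 1.44 + 12.9
= −83.39 dBm → −83.4 dBm

−83.4 dBm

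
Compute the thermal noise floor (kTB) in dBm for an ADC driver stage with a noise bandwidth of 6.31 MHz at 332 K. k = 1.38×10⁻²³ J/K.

P_n = kTB = 1.38×10⁻²³ × 332 × 6.31×10⁶ = 2.89×10⁻¹⁴ W
In dBm: 10 log₁₀(2.89×10⁻¹⁴ / 10⁻³) = −105.4 dBm

−105.4 dBm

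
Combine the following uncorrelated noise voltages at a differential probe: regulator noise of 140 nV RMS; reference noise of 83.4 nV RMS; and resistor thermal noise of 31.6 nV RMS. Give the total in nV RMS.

Uncorrelated sources add in power (mean-square): V_tot = √(ΣV_i²)
V_tot = √[(1.40×10⁻⁷)² + (8.34×10⁻⁸)² + (3.16×10⁻⁸)²] = 1.66×10⁻⁷ V = 166 nV

166 nV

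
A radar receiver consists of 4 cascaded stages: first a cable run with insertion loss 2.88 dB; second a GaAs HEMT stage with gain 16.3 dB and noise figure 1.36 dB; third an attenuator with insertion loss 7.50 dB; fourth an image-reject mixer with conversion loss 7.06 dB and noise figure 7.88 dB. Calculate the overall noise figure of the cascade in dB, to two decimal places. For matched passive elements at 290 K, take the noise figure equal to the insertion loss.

Convert to linear (a loss of L dB is a gain of −L dB): F_i = 10^(NF_i/10), G_i = 10^(G_i,dB/10)
  Stage 1: F_1 = 10^(2.88/10) = 1.941, G_1 = 10^(−2.88/10) = 0.5152
  Stage 2: F_2 = 10^(1.36/10) = 1.368, G_2 = 10^(16.3/10) = 42.66
  Stage 3: F_3 = 10^(7.50/10) = 5.623, G_3 = 10^(−7.50/10) = 0.1778
  Stage 4: F_4 = 10^(7.88/10) = 6.138, G_4 = 10^(−7.06/10) = 0.1968
Friis cascade:
  F = 1.941 + (1.368 − 1)/0.5152 + (5.623 − 1)/21.98 + (6.138 − 1)/3.908 = 4.179
NF = 10 log₁₀(4.179) = 6.21 dB

6.21 dB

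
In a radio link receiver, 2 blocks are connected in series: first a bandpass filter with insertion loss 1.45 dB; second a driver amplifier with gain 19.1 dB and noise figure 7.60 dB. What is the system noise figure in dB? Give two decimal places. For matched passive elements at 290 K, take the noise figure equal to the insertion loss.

9.05 dB

Convert to linear (a loss of L dB is a gain of −L dB): F_i = 10^(NF_i/10), G_i = 10^(G_i,dB/10)
  Stage 1: F_1 = 10^(1.45/10) = 1.396, G_1 = 10^(−1.45/10) = 0.7161
  Stage 2: F_2 = 10^(7.60/10) = 5.754, G_2 = 10^(19.1/10) = 81.28
Friis cascade:
  F = 1.396 + (5.754 − 1)/0.7161 = 8.035
NF = 10 log₁₀(8.035) = 9.05 dB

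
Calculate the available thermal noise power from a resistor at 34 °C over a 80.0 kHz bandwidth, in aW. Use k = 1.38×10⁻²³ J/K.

T = 34 °C + 273.15 = 307.15 K
P_n = kTB = 1.38×10⁻²³ × 307.15 × 8.00×10⁴ = 3.39×10⁻¹⁶ W = 339 aW

339 aW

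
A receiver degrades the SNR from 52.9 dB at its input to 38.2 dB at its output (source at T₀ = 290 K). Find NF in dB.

14.7 dB

NF (dB) = SNR_in(dB) − SNR_out(dB) when the source is at T₀
NF = 52.9 − 38.2 = 14.7 dB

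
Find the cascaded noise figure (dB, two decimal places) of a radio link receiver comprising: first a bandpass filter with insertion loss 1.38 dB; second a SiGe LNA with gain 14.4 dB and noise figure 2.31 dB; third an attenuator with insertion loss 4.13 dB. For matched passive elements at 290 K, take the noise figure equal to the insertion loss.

Convert to linear (a loss of L dB is a gain of −L dB): F_i = 10^(NF_i/10), G_i = 10^(G_i,dB/10)
  Stage 1: F_1 = 10^(1.38/10) = 1.374, G_1 = 10^(−1.38/10) = 0.7278
  Stage 2: F_2 = 10^(2.31/10) = 1.702, G_2 = 10^(14.4/10) = 27.54
  Stage 3: F_3 = 10^(4.13/10) = 2.588, G_3 = 10^(−4.13/10) = 0.3864
Friis cascade:
  F = 1.374 + (1.702 − 1)/0.7278 + (2.588 − 1)/20.04 = 2.418
NF = 10 log₁₀(2.418) = 3.83 dB

3.83 dB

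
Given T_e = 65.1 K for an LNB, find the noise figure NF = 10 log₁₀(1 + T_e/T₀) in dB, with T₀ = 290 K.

0.880 dB

F = 1 + T_e/T₀ = 1 + 65.1/290 = 1.22448
NF = 10 log₁₀(1.22448) = 0.880 dB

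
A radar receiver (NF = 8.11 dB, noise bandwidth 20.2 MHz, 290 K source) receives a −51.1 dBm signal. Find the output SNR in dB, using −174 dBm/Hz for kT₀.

Noise floor: N = −174 + 10 log₁₀(B) + NF
10 log₁₀(2.02×10⁷) = 73.05 dB
N = −174 + 73.05 + 8.11 = −92.84 dBm
SNR = P_sig − N = −51.1 − (−92.84) = 41.74 dB → 41.7 dB

41.7 dB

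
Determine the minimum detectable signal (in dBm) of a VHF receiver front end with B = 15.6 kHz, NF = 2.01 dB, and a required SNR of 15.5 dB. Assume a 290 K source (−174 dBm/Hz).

Sensitivity = −174 + 10 log₁₀(B) + NF + SNR_min
= −174 + 41.93 + 2.01 + 15.5
= −114.56 dBm → −114.6 dBm

−114.6 dBm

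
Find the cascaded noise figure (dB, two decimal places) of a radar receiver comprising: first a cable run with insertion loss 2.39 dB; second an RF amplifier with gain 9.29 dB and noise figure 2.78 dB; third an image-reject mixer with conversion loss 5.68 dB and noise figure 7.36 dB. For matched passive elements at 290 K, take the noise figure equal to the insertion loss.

Convert to linear (a loss of L dB is a gain of −L dB): F_i = 10^(NF_i/10), G_i = 10^(G_i,dB/10)
  Stage 1: F_1 = 10^(2.39/10) = 1.734, G_1 = 10^(−2.39/10) = 0.5768
  Stage 2: F_2 = 10^(2.78/10) = 1.897, G_2 = 10^(9.29/10) = 8.492
  Stage 3: F_3 = 10^(7.36/10) = 5.445, G_3 = 10^(−5.68/10) = 0.2704
Friis cascade:
  F = 1.734 + (1.897 − 1)/0.5768 + (5.445 − 1)/4.898 = 4.196
NF = 10 log₁₀(4.196) = 6.23 dB

6.23 dB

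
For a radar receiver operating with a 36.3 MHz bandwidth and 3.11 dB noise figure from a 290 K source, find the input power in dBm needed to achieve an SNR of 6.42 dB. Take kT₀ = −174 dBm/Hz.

Sensitivity = −174 + 10 log₁₀(B) + NF + SNR_min
= −174 + 75.6 + 3.11 + 6.42
= −88.87 dBm → −88.9 dBm

−88.9 dBm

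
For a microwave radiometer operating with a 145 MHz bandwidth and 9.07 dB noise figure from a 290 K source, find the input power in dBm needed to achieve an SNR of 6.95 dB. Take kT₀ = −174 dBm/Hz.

Sensitivity = −174 + 10 log₁₀(B) + NF + SNR_min
= −174 + 81.61 + 9.07 + 6.95
= −76.37 dBm → −76.4 dBm

−76.4 dBm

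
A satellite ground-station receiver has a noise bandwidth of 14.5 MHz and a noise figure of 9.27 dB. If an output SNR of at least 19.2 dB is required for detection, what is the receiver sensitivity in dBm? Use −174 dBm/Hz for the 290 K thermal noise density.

Sensitivity = −174 + 10 log₁₀(B) + NF + SNR_min
= −174 + 71.61 + 9.27 + 19.2
= −73.92 dBm → −73.9 dBm

−73.9 dBm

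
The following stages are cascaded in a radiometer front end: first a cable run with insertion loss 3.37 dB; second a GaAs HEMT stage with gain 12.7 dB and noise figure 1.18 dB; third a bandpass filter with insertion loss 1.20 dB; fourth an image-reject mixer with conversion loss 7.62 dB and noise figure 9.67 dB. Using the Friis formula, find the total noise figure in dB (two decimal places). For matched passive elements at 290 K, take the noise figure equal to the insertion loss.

Convert to linear (a loss of L dB is a gain of −L dB): F_i = 10^(NF_i/10), G_i = 10^(G_i,dB/10)
  Stage 1: F_1 = 10^(3.37/10) = 2.173, G_1 = 10^(−3.37/10) = 0.4603
  Stage 2: F_2 = 10^(1.18/10) = 1.312, G_2 = 10^(12.7/10) = 18.62
  Stage 3: F_3 = 10^(1.20/10) = 1.318, G_3 = 10^(−1.20/10) = 0.7586
  Stage 4: F_4 = 10^(9.67/10) = 9.268, G_4 = 10^(−7.62/10) = 0.1730
Friis cascade:
  F = 2.173 + (1.312 − 1)/0.4603 + (1.318 − 1)/8.570 + (9.268 − 1)/6.501 = 4.160
NF = 10 log₁₀(4.160) = 6.19 dB

6.19 dB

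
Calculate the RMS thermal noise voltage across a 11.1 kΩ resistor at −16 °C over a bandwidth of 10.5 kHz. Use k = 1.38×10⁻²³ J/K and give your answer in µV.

1.29 µV

T = −16 °C + 273.15 = 257.15 K
V_n = √(4kTRB)
4kTRB = 4 × 1.38×10⁻²³ × 257.15 × 1.11×10⁴ × 1.05×10⁴ = 1.65×10⁻¹² V²
V_n = √(1.65×10⁻¹²) = 1.29×10⁻⁶ V = 1.29 µV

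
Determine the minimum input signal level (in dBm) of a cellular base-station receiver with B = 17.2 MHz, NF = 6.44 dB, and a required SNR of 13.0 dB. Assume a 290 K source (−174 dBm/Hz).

Sensitivity = −174 + 10 log₁₀(B) + NF + SNR_min
= −174 + 72.36 + 6.44 + 13.0
= −82.20 dBm → −82.2 dBm

−82.2 dBm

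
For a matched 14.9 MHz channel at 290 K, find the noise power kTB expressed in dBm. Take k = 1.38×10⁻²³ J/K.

P_n = kTB = 1.38×10⁻²³ × 290 × 1.49×10⁷ = 5.96×10⁻¹⁴ W
In dBm: 10 log₁₀(5.96×10⁻¹⁴ / 10⁻³) = −102.2 dBm

−102.2 dBm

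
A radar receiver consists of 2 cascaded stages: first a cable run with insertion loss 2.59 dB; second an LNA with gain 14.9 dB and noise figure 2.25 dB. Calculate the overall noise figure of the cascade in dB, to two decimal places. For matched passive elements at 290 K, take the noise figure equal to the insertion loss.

Convert to linear (a loss of L dB is a gain of −L dB): F_i = 10^(NF_i/10), G_i = 10^(G_i,dB/10)
  Stage 1: F_1 = 10^(2.59/10) = 1.816, G_1 = 10^(−2.59/10) = 0.5508
  Stage 2: F_2 = 10^(2.25/10) = 1.679, G_2 = 10^(14.9/10) = 30.90
Friis cascade:
  F = 1.816 + (1.679 − 1)/0.5508 = 3.048
NF = 10 log₁₀(3.048) = 4.84 dB

4.84 dB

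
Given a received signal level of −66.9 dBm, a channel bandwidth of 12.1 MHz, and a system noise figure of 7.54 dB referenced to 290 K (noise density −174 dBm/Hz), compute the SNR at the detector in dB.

Noise floor: N = −174 + 10 log₁₀(B) + NF
10 log₁₀(1.21×10⁷) = 70.83 dB
N = −174 + 70.83 + 7.54 = −95.63 dBm
SNR = P_sig − N = −66.9 − (−95.63) = 28.73 dB → 28.7 dB

28.7 dB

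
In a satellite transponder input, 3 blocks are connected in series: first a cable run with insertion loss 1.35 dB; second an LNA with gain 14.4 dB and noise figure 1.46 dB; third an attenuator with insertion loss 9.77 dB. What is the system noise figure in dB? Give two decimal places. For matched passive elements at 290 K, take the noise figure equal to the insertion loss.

3.67 dB

Convert to linear (a loss of L dB is a gain of −L dB): F_i = 10^(NF_i/10), G_i = 10^(G_i,dB/10)
  Stage 1: F_1 = 10^(1.35/10) = 1.365, G_1 = 10^(−1.35/10) = 0.7328
  Stage 2: F_2 = 10^(1.46/10) = 1.400, G_2 = 10^(14.4/10) = 27.54
  Stage 3: F_3 = 10^(9.77/10) = 9.484, G_3 = 10^(−9.77/10) = 0.1054
Friis cascade:
  F = 1.365 + (1.400 − 1)/0.7328 + (9.484 − 1)/20.18 = 2.330
NF = 10 log₁₀(2.330) = 3.67 dB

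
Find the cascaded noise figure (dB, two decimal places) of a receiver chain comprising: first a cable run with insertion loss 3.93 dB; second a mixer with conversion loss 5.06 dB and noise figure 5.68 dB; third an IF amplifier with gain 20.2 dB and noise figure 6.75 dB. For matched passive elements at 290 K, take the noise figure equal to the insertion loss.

15.88 dB

Convert to linear (a loss of L dB is a gain of −L dB): F_i = 10^(NF_i/10), G_i = 10^(G_i,dB/10)
  Stage 1: F_1 = 10^(3.93/10) = 2.472, G_1 = 10^(−3.93/10) = 0.4046
  Stage 2: F_2 = 10^(5.68/10) = 3.698, G_2 = 10^(−5.06/10) = 0.3119
  Stage 3: F_3 = 10^(6.75/10) = 4.732, G_3 = 10^(20.2/10) = 104.7
Friis cascade:
  F = 2.472 + (3.698 − 1)/0.4046 + (4.732 − 1)/0.1262 = 38.71
NF = 10 log₁₀(38.71) = 15.88 dB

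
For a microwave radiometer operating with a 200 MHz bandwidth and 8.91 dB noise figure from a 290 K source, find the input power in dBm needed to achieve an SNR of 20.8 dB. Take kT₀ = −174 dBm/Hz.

−61.3 dBm

Sensitivity = −174 + 10 log₁₀(B) + NF + SNR_min
= −174 + 83.01 + 8.91 + 20.8
= −61.28 dBm → −61.3 dBm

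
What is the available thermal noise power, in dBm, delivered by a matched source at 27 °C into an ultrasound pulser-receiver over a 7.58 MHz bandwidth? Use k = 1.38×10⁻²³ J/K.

T = 27 °C + 273.15 = 300.15 K
P_n = kTB = 1.38×10⁻²³ × 300.15 × 7.58×10⁶ = 3.14×10⁻¹⁴ W
In dBm: 10 log₁₀(3.14×10⁻¹⁴ / 10⁻³) = −105.0 dBm

−105.0 dBm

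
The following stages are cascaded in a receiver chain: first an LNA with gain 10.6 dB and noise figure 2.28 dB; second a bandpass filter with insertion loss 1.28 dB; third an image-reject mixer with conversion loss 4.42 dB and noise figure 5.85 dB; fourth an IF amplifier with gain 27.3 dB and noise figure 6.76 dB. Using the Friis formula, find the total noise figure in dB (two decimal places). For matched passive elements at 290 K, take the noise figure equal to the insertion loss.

Convert to linear (a loss of L dB is a gain of −L dB): F_i = 10^(NF_i/10), G_i = 10^(G_i,dB/10)
  Stage 1: F_1 = 10^(2.28/10) = 1.690, G_1 = 10^(10.6/10) = 11.48
  Stage 2: F_2 = 10^(1.28/10) = 1.343, G_2 = 10^(−1.28/10) = 0.7447
  Stage 3: F_3 = 10^(5.85/10) = 3.846, G_3 = 10^(−4.42/10) = 0.3614
  Stage 4: F_4 = 10^(6.76/10) = 4.742, G_4 = 10^(27.3/10) = 537.0
Friis cascade:
  F = 1.690 + (1.343 − 1)/11.48 + (3.846 − 1)/8.551 + (4.742 − 1)/3.090 = 3.264
NF = 10 log₁₀(3.264) = 5.14 dB

5.14 dB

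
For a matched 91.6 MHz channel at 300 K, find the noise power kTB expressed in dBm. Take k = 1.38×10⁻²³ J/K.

−94.2 dBm

P_n = kTB = 1.38×10⁻²³ × 300 × 9.16×10⁷ = 3.79×10⁻¹³ W
In dBm: 10 log₁₀(3.79×10⁻¹³ / 10⁻³) = −94.2 dBm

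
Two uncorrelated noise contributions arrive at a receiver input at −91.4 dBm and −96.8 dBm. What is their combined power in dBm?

−90.3 dBm

Convert to linear, add, convert back:
P₁ = 7.24×10⁻¹³ W, P₂ = 2.09×10⁻¹³ W
P_tot = 9.33×10⁻¹³ W → 10 log₁₀(P_tot / 10⁻³) = −90.3 dBm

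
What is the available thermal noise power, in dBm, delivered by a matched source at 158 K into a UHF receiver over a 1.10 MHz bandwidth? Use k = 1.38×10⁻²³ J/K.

−116.2 dBm

P_n = kTB = 1.38×10⁻²³ × 158 × 1.10×10⁶ = 2.40×10⁻¹⁵ W
In dBm: 10 log₁₀(2.40×10⁻¹⁵ / 10⁻³) = −116.2 dBm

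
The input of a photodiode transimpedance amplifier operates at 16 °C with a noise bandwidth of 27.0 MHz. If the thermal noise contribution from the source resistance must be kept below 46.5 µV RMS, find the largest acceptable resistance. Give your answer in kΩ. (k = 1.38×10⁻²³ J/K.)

T = 16 °C + 273.15 = 289.15 K
Johnson–Nyquist: V_n = √(4kTRB) ⇒ R = V_n² / (4kTB)
4kTB = 4 × 1.38×10⁻²³ × 289.15 × 2.70×10⁷ = 4.31×10⁻¹³
R = (4.65×10⁻⁵)² / 4.31×10⁻¹³ = 5.02×10³ Ω = 5.02 kΩ

5.02 kΩ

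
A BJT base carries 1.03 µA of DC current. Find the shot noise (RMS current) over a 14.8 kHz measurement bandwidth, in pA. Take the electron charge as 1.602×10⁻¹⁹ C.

69.9 pA

I_n = √(2qI·B)
2qI·B = 2 × 1.602×10⁻¹⁹ × 1.03×10⁻⁶ × 1.48×10⁴ = 4.88×10⁻²¹ A²
I_n = √(4.88×10⁻²¹) = 6.99×10⁻¹¹ A = 69.9 pA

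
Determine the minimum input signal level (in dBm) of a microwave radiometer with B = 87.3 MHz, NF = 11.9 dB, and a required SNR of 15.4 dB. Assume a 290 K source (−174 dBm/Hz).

−67.3 dBm

Sensitivity = −174 + 10 log₁₀(B) + NF + SNR_min
= −174 + 79.41 + 11.9 + 15.4
= −67.29 dBm → −67.3 dBm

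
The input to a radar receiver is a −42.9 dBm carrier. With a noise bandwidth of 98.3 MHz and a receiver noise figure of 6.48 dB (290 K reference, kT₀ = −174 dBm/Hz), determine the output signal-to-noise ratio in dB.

Noise floor: N = −174 + 10 log₁₀(B) + NF
10 log₁₀(9.83×10⁷) = 79.93 dB
N = −174 + 79.93 + 6.48 = −87.59 dBm
SNR = P_sig − N = −42.9 − (−87.59) = 44.69 dB → 44.7 dB

44.7 dB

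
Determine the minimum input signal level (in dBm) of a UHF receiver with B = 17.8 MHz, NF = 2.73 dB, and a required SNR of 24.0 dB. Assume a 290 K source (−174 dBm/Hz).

−74.8 dBm

Sensitivity = −174 + 10 log₁₀(B) + NF + SNR_min
= −174 + 72.5 + 2.73 + 24.0
= −74.77 dBm → −74.8 dBm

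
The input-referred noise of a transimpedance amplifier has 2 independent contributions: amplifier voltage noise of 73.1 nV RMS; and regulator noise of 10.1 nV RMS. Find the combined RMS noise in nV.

Uncorrelated sources add in power (mean-square): V_tot = √(ΣV_i²)
V_tot = √[(7.31×10⁻⁸)² + (1.01×10⁻⁸)²] = 7.38×10⁻⁸ V = 73.8 nV

73.8 nV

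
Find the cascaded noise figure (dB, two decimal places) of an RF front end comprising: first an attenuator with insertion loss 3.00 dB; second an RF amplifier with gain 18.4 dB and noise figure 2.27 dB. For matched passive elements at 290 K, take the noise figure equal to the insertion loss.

Convert to linear (a loss of L dB is a gain of −L dB): F_i = 10^(NF_i/10), G_i = 10^(G_i,dB/10)
  Stage 1: F_1 = 10^(3.00/10) = 1.995, G_1 = 10^(−3.00/10) = 0.5012
  Stage 2: F_2 = 10^(2.27/10) = 1.687, G_2 = 10^(18.4/10) = 69.18
Friis cascade:
  F = 1.995 + (1.687 − 1)/0.5012 = 3.365
NF = 10 log₁₀(3.365) = 5.27 dB

5.27 dB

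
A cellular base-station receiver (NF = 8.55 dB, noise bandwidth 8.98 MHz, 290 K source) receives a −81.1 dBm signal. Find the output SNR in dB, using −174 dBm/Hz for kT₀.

Noise floor: N = −174 + 10 log₁₀(B) + NF
10 log₁₀(8.98×10⁶) = 69.53 dB
N = −174 + 69.53 + 8.55 = −95.92 dBm
SNR = P_sig − N = −81.1 − (−95.92) = 14.82 dB → 14.8 dB

14.8 dB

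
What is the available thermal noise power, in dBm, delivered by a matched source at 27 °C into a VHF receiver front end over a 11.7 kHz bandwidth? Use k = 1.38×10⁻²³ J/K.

−133.1 dBm

T = 27 °C + 273.15 = 300.15 K
P_n = kTB = 1.38×10⁻²³ × 300.15 × 1.17×10⁴ = 4.85×10⁻¹⁷ W
In dBm: 10 log₁₀(4.85×10⁻¹⁷ / 10⁻³) = −133.1 dBm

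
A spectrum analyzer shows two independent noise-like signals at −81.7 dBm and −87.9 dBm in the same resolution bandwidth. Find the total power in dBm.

−80.8 dBm

Convert to linear, add, convert back:
P₁ = 6.76×10⁻¹² W, P₂ = 1.62×10⁻¹² W
P_tot = 8.38×10⁻¹² W → 10 log₁₀(P_tot / 10⁻³) = −80.8 dBm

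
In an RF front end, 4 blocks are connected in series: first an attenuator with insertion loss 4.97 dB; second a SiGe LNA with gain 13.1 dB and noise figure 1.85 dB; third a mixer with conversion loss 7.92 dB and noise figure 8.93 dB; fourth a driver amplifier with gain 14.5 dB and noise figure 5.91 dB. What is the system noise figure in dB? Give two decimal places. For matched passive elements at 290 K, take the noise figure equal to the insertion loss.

Convert to linear (a loss of L dB is a gain of −L dB): F_i = 10^(NF_i/10), G_i = 10^(G_i,dB/10)
  Stage 1: F_1 = 10^(4.97/10) = 3.141, G_1 = 10^(−4.97/10) = 0.3184
  Stage 2: F_2 = 10^(1.85/10) = 1.531, G_2 = 10^(13.1/10) = 20.42
  Stage 3: F_3 = 10^(8.93/10) = 7.816, G_3 = 10^(−7.92/10) = 0.1614
  Stage 4: F_4 = 10^(5.91/10) = 3.899, G_4 = 10^(14.5/10) = 28.18
Friis cascade:
  F = 3.141 + (1.531 − 1)/0.3184 + (7.816 − 1)/6.501 + (3.899 − 1)/1.050 = 8.619
NF = 10 log₁₀(8.619) = 9.35 dB

9.35 dB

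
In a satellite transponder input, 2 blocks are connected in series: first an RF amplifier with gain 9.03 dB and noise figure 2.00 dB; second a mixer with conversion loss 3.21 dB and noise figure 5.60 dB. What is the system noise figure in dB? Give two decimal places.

2.82 dB

Convert to linear (a loss of L dB is a gain of −L dB): F_i = 10^(NF_i/10), G_i = 10^(G_i,dB/10)
  Stage 1: F_1 = 10^(2.00/10) = 1.585, G_1 = 10^(9.03/10) = 7.998
  Stage 2: F_2 = 10^(5.60/10) = 3.631, G_2 = 10^(−3.21/10) = 0.4775
Friis cascade:
  F = 1.585 + (3.631 − 1)/7.998 = 1.914
NF = 10 log₁₀(1.914) = 2.82 dB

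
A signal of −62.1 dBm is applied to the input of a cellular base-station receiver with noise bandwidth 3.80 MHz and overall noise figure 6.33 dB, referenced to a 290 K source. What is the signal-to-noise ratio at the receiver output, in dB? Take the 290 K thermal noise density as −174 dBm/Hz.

Noise floor: N = −174 + 10 log₁₀(B) + NF
10 log₁₀(3.80×10⁶) = 65.8 dB
N = −174 + 65.8 + 6.33 = −101.87 dBm
SNR = P_sig − N = −62.1 − (−101.87) = 39.77 dB → 39.8 dB

39.8 dB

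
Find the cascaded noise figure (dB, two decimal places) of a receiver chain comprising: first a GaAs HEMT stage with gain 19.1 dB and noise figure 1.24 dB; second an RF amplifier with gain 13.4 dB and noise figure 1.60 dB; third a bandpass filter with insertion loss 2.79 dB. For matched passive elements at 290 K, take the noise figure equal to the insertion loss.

Convert to linear (a loss of L dB is a gain of −L dB): F_i = 10^(NF_i/10), G_i = 10^(G_i,dB/10)
  Stage 1: F_1 = 10^(1.24/10) = 1.330, G_1 = 10^(19.1/10) = 81.28
  Stage 2: F_2 = 10^(1.60/10) = 1.445, G_2 = 10^(13.4/10) = 21.88
  Stage 3: F_3 = 10^(2.79/10) = 1.901, G_3 = 10^(−2.79/10) = 0.5260
Friis cascade:
  F = 1.330 + (1.445 − 1)/81.28 + (1.901 − 1)/1778 = 1.336
NF = 10 log₁₀(1.336) = 1.26 dB

1.26 dB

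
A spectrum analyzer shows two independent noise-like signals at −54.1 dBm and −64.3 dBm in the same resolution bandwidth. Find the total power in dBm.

−53.7 dBm

Convert to linear, add, convert back:
P₁ = 3.89×10⁻⁹ W, P₂ = 3.72×10⁻¹⁰ W
P_tot = 4.26×10⁻⁹ W → 10 log₁₀(P_tot / 10⁻³) = −53.7 dBm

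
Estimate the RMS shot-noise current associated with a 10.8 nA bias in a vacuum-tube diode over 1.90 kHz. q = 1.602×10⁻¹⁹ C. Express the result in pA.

I_n = √(2qI·B)
2qI·B = 2 × 1.602×10⁻¹⁹ × 1.08×10⁻⁸ × 1.90×10³ = 6.57×10⁻²⁴ A²
I_n = √(6.57×10⁻²⁴) = 2.56×10⁻¹² A = 2.56 pA

2.56 pA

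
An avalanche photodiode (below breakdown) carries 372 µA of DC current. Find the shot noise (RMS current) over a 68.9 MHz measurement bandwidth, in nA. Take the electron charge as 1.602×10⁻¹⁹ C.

90.6 nA

I_n = √(2qI·B)
2qI·B = 2 × 1.602×10⁻¹⁹ × 3.72×10⁻⁴ × 6.89×10⁷ = 8.21×10⁻¹⁵ A²
I_n = √(8.21×10⁻¹⁵) = 9.06×10⁻⁸ A = 90.6 nA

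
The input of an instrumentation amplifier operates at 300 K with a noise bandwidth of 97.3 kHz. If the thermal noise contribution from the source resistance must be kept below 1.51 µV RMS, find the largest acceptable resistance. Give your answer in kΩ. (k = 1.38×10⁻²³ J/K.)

1.42 kΩ

Johnson–Nyquist: V_n = √(4kTRB) ⇒ R = V_n² / (4kTB)
4kTB = 4 × 1.38×10⁻²³ × 300 × 9.73×10⁴ = 1.61×10⁻¹⁵
R = (1.51×10⁻⁶)² / 1.61×10⁻¹⁵ = 1.42×10³ Ω = 1.42 kΩ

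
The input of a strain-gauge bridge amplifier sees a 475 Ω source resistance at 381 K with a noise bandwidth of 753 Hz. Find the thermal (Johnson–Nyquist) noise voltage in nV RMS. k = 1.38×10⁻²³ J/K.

V_n = √(4kTRB)
4kTRB = 4 × 1.38×10⁻²³ × 381 × 4.75×10² × 7.53×10² = 7.52×10⁻¹⁵ V²
V_n = √(7.52×10⁻¹⁵) = 8.67×10⁻⁸ V = 86.7 nV

86.7 nV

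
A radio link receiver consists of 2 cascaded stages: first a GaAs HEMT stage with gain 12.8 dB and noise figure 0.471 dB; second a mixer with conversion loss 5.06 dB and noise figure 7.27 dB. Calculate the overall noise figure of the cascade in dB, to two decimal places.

Convert to linear (a loss of L dB is a gain of −L dB): F_i = 10^(NF_i/10), G_i = 10^(G_i,dB/10)
  Stage 1: F_1 = 10^(0.471/10) = 1.115, G_1 = 10^(12.8/10) = 19.05
  Stage 2: F_2 = 10^(7.27/10) = 5.333, G_2 = 10^(−5.06/10) = 0.3119
Friis cascade:
  F = 1.115 + (5.333 − 1)/19.05 = 1.342
NF = 10 log₁₀(1.342) = 1.28 dB

1.28 dB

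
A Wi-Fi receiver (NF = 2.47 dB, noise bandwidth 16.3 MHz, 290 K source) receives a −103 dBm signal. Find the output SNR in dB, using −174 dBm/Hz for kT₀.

Noise floor: N = −174 + 10 log₁₀(B) + NF
10 log₁₀(1.63×10⁷) = 72.12 dB
N = −174 + 72.12 + 2.47 = −99.41 dBm
SNR = P_sig − N = −103 − (−99.41) = −3.59 dB → −3.6 dB

−3.6 dB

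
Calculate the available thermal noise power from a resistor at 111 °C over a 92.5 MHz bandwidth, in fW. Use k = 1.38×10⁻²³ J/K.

T = 111 °C + 273.15 = 384.15 K
P_n = kTB = 1.38×10⁻²³ × 384.15 × 9.25×10⁷ = 4.90×10⁻¹³ W = 490 fW

490 fW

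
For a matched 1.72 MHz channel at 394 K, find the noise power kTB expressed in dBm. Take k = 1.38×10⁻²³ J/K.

−110.3 dBm

P_n = kTB = 1.38×10⁻²³ × 394 × 1.72×10⁶ = 9.35×10⁻¹⁵ W
In dBm: 10 log₁₀(9.35×10⁻¹⁵ / 10⁻³) = −110.3 dBm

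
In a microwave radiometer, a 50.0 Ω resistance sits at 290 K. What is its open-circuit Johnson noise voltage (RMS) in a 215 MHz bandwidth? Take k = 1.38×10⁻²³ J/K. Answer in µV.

V_n = √(4kTRB)
4kTRB = 4 × 1.38×10⁻²³ × 290 × 5.00×10¹ × 2.15×10⁸ = 1.72×10⁻¹⁰ V²
V_n = √(1.72×10⁻¹⁰) = 1.31×10⁻⁵ V = 13.1 µV

13.1 µV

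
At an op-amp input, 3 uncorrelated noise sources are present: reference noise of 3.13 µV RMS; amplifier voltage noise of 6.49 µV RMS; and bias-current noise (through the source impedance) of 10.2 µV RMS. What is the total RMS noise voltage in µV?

12.5 µV

Uncorrelated sources add in power (mean-square): V_tot = √(ΣV_i²)
V_tot = √[(3.13×10⁻⁶)² + (6.49×10⁻⁶)² + (1.02×10⁻⁵)²] = 1.25×10⁻⁵ V = 12.5 µV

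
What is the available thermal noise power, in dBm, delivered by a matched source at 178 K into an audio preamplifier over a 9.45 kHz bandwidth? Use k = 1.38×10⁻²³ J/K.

P_n = kTB = 1.38×10⁻²³ × 178 × 9.45×10³ = 2.32×10⁻¹⁷ W
In dBm: 10 log₁₀(2.32×10⁻¹⁷ / 10⁻³) = −136.3 dBm

−136.3 dBm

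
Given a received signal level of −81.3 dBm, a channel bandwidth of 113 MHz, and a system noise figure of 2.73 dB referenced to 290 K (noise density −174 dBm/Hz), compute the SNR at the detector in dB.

9.4 dB

Noise floor: N = −174 + 10 log₁₀(B) + NF
10 log₁₀(1.13×10⁸) = 80.53 dB
N = −174 + 80.53 + 2.73 = −90.74 dBm
SNR = P_sig − N = −81.3 − (−90.74) = 9.44 dB → 9.4 dB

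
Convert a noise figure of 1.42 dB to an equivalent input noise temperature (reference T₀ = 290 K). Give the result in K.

112 K

F = 10^(1.42/10) = 1.38676
T_e = (F − 1)·T₀ = (1.38676 − 1) × 290 = 112 K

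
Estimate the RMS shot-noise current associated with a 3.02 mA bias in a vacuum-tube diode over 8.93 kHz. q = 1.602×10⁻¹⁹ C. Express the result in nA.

I_n = √(2qI·B)
2qI·B = 2 × 1.602×10⁻¹⁹ × 3.02×10⁻³ × 8.93×10³ = 8.64×10⁻¹⁸ A²
I_n = √(8.64×10⁻¹⁸) = 2.94×10⁻⁹ A = 2.94 nA

2.94 nA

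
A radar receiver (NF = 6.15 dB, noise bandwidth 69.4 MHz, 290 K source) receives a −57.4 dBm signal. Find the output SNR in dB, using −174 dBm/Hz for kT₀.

Noise floor: N = −174 + 10 log₁₀(B) + NF
10 log₁₀(6.94×10⁷) = 78.41 dB
N = −174 + 78.41 + 6.15 = −89.44 dBm
SNR = P_sig − N = −57.4 − (−89.44) = 32.04 dB → 32.0 dB

32.0 dB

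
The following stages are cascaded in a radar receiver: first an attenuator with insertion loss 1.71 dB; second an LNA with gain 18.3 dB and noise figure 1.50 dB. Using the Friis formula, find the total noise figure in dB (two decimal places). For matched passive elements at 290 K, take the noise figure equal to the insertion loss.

3.21 dB

Convert to linear (a loss of L dB is a gain of −L dB): F_i = 10^(NF_i/10), G_i = 10^(G_i,dB/10)
  Stage 1: F_1 = 10^(1.71/10) = 1.483, G_1 = 10^(−1.71/10) = 0.6745
  Stage 2: F_2 = 10^(1.50/10) = 1.413, G_2 = 10^(18.3/10) = 67.61
Friis cascade:
  F = 1.483 + (1.413 − 1)/0.6745 = 2.094
NF = 10 log₁₀(2.094) = 3.21 dB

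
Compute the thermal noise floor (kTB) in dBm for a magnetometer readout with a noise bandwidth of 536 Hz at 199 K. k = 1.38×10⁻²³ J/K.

P_n = kTB = 1.38×10⁻²³ × 199 × 5.36×10² = 1.47×10⁻¹⁸ W
In dBm: 10 log₁₀(1.47×10⁻¹⁸ / 10⁻³) = −148.3 dBm

−148.3 dBm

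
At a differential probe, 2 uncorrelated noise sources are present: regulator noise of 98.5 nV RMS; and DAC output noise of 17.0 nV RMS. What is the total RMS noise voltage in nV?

100 nV

Uncorrelated sources add in power (mean-square): V_tot = √(ΣV_i²)
V_tot = √[(9.85×10⁻⁸)² + (1.70×10⁻⁸)²] = 1.00×10⁻⁷ V = 100 nV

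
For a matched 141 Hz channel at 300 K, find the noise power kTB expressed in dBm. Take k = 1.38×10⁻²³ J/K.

P_n = kTB = 1.38×10⁻²³ × 300 × 1.41×10² = 5.84×10⁻¹⁹ W
In dBm: 10 log₁₀(5.84×10⁻¹⁹ / 10⁻³) = −152.3 dBm

−152.3 dBm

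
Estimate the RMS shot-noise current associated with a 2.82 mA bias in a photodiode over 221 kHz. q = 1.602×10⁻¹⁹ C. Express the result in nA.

I_n = √(2qI·B)
2qI·B = 2 × 1.602×10⁻¹⁹ × 2.82×10⁻³ × 2.21×10⁵ = 2.00×10⁻¹⁶ A²
I_n = √(2.00×10⁻¹⁶) = 1.41×10⁻⁸ A = 14.1 nA

14.1 nA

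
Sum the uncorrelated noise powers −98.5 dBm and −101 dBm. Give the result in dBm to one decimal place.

Convert to linear, add, convert back:
P₁ = 1.41×10⁻¹³ W, P₂ = 7.94×10⁻¹⁴ W
P_tot = 2.21×10⁻¹³ W → 10 log₁₀(P_tot / 10⁻³) = −96.6 dBm

−96.6 dBm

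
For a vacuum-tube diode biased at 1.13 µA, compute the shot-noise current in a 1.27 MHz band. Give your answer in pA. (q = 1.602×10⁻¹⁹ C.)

678 pA

I_n = √(2qI·B)
2qI·B = 2 × 1.602×10⁻¹⁹ × 1.13×10⁻⁶ × 1.27×10⁶ = 4.60×10⁻¹⁹ A²
I_n = √(4.60×10⁻¹⁹) = 6.78×10⁻¹⁰ A = 678 pA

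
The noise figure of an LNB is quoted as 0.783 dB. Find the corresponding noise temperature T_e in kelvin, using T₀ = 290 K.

57.3 K

F = 10^(0.783/10) = 1.19757
T_e = (F − 1)·T₀ = (1.19757 − 1) × 290 = 57.3 K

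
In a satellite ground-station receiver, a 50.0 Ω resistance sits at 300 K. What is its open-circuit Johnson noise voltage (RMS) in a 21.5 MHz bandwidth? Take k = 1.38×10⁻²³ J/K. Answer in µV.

4.22 µV

V_n = √(4kTRB)
4kTRB = 4 × 1.38×10⁻²³ × 300 × 5.00×10¹ × 2.15×10⁷ = 1.78×10⁻¹¹ V²
V_n = √(1.78×10⁻¹¹) = 4.22×10⁻⁶ V = 4.22 µV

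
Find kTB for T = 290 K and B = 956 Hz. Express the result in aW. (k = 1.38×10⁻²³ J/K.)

3.83 aW

P_n = kTB = 1.38×10⁻²³ × 290 × 9.56×10² = 3.83×10⁻¹⁸ W = 3.83 aW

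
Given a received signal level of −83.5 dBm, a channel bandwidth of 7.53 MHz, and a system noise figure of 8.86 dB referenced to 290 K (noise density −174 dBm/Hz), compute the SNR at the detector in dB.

12.9 dB

Noise floor: N = −174 + 10 log₁₀(B) + NF
10 log₁₀(7.53×10⁶) = 68.77 dB
N = −174 + 68.77 + 8.86 = −96.37 dBm
SNR = P_sig − N = −83.5 − (−96.37) = 12.87 dB → 12.9 dB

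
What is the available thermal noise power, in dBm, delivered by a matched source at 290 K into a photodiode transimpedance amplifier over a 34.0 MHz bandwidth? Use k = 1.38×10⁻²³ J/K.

−98.7 dBm

P_n = kTB = 1.38×10⁻²³ × 290 × 3.40×10⁷ = 1.36×10⁻¹³ W
In dBm: 10 log₁₀(1.36×10⁻¹³ / 10⁻³) = −98.7 dBm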